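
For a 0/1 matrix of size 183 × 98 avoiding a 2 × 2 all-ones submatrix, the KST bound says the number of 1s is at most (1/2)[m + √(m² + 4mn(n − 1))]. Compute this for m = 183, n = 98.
z(183, 98; 2, 2) ≤ (1/2)[183 + √(183² + 4·183·98·97)] = (1/2)[183 + √6991881] = 1413.6083

Kővári–Sós–Turán: let r_1, ..., r_183 be the row sums and z = Σ r_i the total number of 1s. Each pair of columns can share at most one row with both entries 1 (else a 2×2 all-ones block appears), so Σ_i C(r_i, 2) ≤ C(98, 2) = 4753. By convexity Σ_i C(r_i, 2) ≥ 183·C(z/183, 2) = z(z − 183)/(2·183), giving z² − 183z − 183·98·97 ≤ 0 and hence z ≤ (1/2)[183 + √(33489 + 4·1739598)] = (1/2)[183 + √6991881] ≈ (1/2)(183 + 2644.2165) = 1413.6083.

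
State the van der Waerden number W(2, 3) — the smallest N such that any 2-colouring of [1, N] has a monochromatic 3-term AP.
W(2, 3) = 9

Lower bound: the 2-colouring RRBBRRBB of {1, ..., 8} (R at positions {1, 2, 5, 6}, B at {3, 4, 7, 8}) contains no monochromatic 3-term AP, so W(2, 3) > 8. Upper bound: a case analysis on any 2-colouring of {1, ..., 9} forces such an AP. Hence W(2, 3) = 9.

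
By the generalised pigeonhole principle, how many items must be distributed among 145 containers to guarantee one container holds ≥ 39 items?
n = (39 − 1)·145 + 1 = 5511

By the generalised pigeonhole principle, to guarantee some box contains ≥ r objects we need more than (r − 1) · k objects total. Threshold: n = (r − 1) · k + 1. With r = 39 and k = 145: n = 38 · 145 + 1 = 5510 + 1 = 5511. For n = 5510 = 38 · 145, we can put exactly 38 objects in every box, avoiding 39 in any single one — so 5511 is tight.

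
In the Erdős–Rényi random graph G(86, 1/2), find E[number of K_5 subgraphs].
E[# K_5] = C(86, 5) · (1/2)^C(5, 2) = 34826302 / 2^10 = 17413151/512 ≈ 34010.060547

For each 5-subset S of vertices (there are C(86, 5) = 34826302 such S), let X_S = 1 if S induces a K_5 (all C(5, 2) = 10 edges present). Then P(X_S = 1) = (1/2)^10 = 1/1024. By linearity of expectation, E[# K_5] = C(86, 5) · (1/2)^10 = 34826302 / 1024 = 17413151/512 ≈ 34010.060547.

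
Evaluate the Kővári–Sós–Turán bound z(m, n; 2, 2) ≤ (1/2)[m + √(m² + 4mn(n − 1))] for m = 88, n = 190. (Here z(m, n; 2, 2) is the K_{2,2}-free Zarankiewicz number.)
z(88, 190; 2, 2) ≤ (1/2)[88 + √(88² + 4·88·190·189)] = (1/2)[88 + √12648064] = 1822.2058

Kővári–Sós–Turán: let r_1, ..., r_88 be the row sums and z = Σ r_i the total number of 1s. Each pair of columns can share at most one row with both entries 1 (else a 2×2 all-ones block appears), so Σ_i C(r_i, 2) ≤ C(190, 2) = 17955. By convexity Σ_i C(r_i, 2) ≥ 88·C(z/88, 2) = z(z − 88)/(2·88), giving z² − 88z − 88·190·189 ≤ 0 and hence z ≤ (1/2)[88 + √(7744 + 4·3160080)] = (1/2)[88 + √12648064] ≈ (1/2)(88 + 3556.4117) = 1822.2058.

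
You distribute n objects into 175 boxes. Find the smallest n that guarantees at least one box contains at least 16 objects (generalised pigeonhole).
n = (16 − 1)·175 + 1 = 2626

By the generalised pigeonhole principle, to guarantee some box contains ≥ r objects we need more than (r − 1) · k objects total. Threshold: n = (r − 1) · k + 1. With r = 16 and k = 175: n = 15 · 175 + 1 = 2625 + 1 = 2626. For n = 2625 = 15 · 175, we can put exactly 15 objects in every box, avoiding 16 in any single one — so 2626 is tight.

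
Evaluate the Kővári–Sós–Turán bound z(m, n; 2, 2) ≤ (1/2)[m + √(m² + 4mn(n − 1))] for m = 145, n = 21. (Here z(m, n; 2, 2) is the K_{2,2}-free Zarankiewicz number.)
z(145, 21; 2, 2) ≤ (1/2)[145 + √(145² + 4·145·21·20)] = (1/2)[145 + √264625] = 329.7086

Kővári–Sós–Turán: let r_1, ..., r_145 be the row sums and z = Σ r_i the total number of 1s. Each pair of columns can share at most one row with both entries 1 (else a 2×2 all-ones block appears), so Σ_i C(r_i, 2) ≤ C(21, 2) = 210. By convexity Σ_i C(r_i, 2) ≥ 145·C(z/145, 2) = z(z − 145)/(2·145), giving z² − 145z − 145·21·20 ≤ 0 and hence z ≤ (1/2)[145 + √(21025 + 4·60900)] = (1/2)[145 + √264625] ≈ (1/2)(145 + 514.4171) = 329.7086.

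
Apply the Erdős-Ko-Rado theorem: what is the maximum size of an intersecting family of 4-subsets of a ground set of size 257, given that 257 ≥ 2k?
max |F| = C(256, 3) = 2763520

The Erdős-Ko-Rado theorem states: for n ≥ 2k, an intersecting family of k-subsets of an n-element set has size at most C(n − 1, k − 1), with equality for 'star' families {A ⊆ [n] : |A| = k, i ∈ A} (fix an element i). For n = 257, k = 4: C(256, 3) = 2763520.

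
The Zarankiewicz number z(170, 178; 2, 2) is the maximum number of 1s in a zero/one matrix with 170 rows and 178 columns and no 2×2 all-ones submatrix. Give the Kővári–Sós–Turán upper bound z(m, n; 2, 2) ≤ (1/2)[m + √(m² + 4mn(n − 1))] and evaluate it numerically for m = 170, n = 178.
z(170, 178; 2, 2) ≤ (1/2)[170 + √(170² + 4·170·178·177)] = (1/2)[170 + √21452980] = 2400.8681

Kővári–Sós–Turán: let r_1, ..., r_170 be the row sums and z = Σ r_i the total number of 1s. Each pair of columns can share at most one row with both entries 1 (else a 2×2 all-ones block appears), so Σ_i C(r_i, 2) ≤ C(178, 2) = 15753. By convexity Σ_i C(r_i, 2) ≥ 170·C(z/170, 2) = z(z − 170)/(2·170), giving z² − 170z − 170·178·177 ≤ 0 and hence z ≤ (1/2)[170 + √(28900 + 4·5356020)] = (1/2)[170 + √21452980] ≈ (1/2)(170 + 4631.7362) = 2400.8681.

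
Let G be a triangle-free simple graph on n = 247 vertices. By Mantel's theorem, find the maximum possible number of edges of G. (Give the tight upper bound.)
ex(247, K_3) = ⌊247^2/4⌋ = 15252

Mantel (1907): a triangle-free graph on n vertices has at most ⌊n^2/4⌋ edges, with equality for the complete bipartite graph K_{⌊n/2⌋, ⌈n/2⌉}. For n = 247: ⌊247^2/4⌋ = ⌊61009/4⌋ = 15252. The extremal graph is K_{123, 124}, which has 123·124 = 15252 edges.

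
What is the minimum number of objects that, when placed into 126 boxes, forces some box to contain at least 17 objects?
n = (17 − 1)·126 + 1 = 2017

By the generalised pigeonhole principle, to guarantee some box contains ≥ r objects we need more than (r − 1) · k objects total. Threshold: n = (r − 1) · k + 1. With r = 17 and k = 126: n = 16 · 126 + 1 = 2016 + 1 = 2017. For n = 2016 = 16 · 126, we can put exactly 16 objects in every box, avoiding 17 in any single one — so 2017 is tight.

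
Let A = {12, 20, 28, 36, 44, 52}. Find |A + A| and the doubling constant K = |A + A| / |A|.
K = |A + A| / |A| = 11/6

Enumerate A + A = {a + b : a, b ∈ A}. With |A| = 6, there are |A|^2 = 36 ordered sum pairs; collecting distinct values, A + A = {24, 32, 40, 48, 56, 64, 72, 80, 88, 96, 104}, so |A + A| = 11. Thus K = 11/6. Here |A + A| = 2|A| − 1 = 11, the minimum possible — so K = 11/6 is minimal, which holds iff A is an arithmetic progression.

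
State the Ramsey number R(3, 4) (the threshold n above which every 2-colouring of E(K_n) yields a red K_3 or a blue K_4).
R(3, 4) = 9

Lower bound: an explicit 2-colouring of K_{8} (typically a Paley-type or other structured construction) avoids a red K_3 and a blue K_4, showing R(3, 4) > 8.
Upper bound: the Erdős–Szekeres recurrence R(r, t') ≤ R(r−1, t') + R(r, t'−1) (with the −1 refinement when both summands are even) yields R(3, 4) ≤ 9.
Hence R(3, 4) = 9.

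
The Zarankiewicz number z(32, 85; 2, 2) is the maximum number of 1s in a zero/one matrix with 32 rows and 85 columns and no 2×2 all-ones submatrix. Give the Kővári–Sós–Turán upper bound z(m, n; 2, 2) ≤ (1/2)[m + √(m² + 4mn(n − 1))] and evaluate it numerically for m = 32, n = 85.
z(32, 85; 2, 2) ≤ (1/2)[32 + √(32² + 4·32·85·84)] = (1/2)[32 + √914944] = 494.2635

Kővári–Sós–Turán: let r_1, ..., r_32 be the row sums and z = Σ r_i the total number of 1s. Each pair of columns can share at most one row with both entries 1 (else a 2×2 all-ones block appears), so Σ_i C(r_i, 2) ≤ C(85, 2) = 3570. By convexity Σ_i C(r_i, 2) ≥ 32·C(z/32, 2) = z(z − 32)/(2·32), giving z² − 32z − 32·85·84 ≤ 0 and hence z ≤ (1/2)[32 + √(1024 + 4·228480)] = (1/2)[32 + √914944] ≈ (1/2)(32 + 956.5271) = 494.2635.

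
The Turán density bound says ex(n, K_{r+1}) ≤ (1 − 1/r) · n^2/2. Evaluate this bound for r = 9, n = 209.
Turán density bound = (8/9) · 209^2/2 = 174724/9 ≈ 19413.7778

Turán's theorem: ex(n, K_{r+1}) is achieved by the complete r-partite Turán graph T(n, r) with parts as balanced as possible, and is at most (1 − 1/r) · n^2/2. For r = 9, n = 209: the density bound is (8/9) · 43681/2 = 174724/9 ≈ 19413.7778. The integer-valued extremum is e(T(209, 9)) = 19413, which is strictly less than the density bound 174724/9 since 9 ∤ 209 (the parts of T(209, 9) cannot all be equal).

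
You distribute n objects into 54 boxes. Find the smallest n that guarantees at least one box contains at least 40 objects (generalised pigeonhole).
n = (40 − 1)·54 + 1 = 2107

By the generalised pigeonhole principle, to guarantee some box contains ≥ r objects we need more than (r − 1) · k objects total. Threshold: n = (r − 1) · k + 1. With r = 40 and k = 54: n = 39 · 54 + 1 = 2106 + 1 = 2107. For n = 2106 = 39 · 54, we can put exactly 39 objects in every box, avoiding 40 in any single one — so 2107 is tight.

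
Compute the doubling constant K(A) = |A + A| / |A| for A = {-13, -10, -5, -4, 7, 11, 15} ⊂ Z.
K = |A + A| / |A| = 26/7

Enumerate A + A = {a + b : a, b ∈ A}. With |A| = 7, there are |A|^2 = 49 ordered sum pairs; collecting distinct values, A + A = {-26, -23, -20, -18, -17, -15, -14, -10, -9, -8, -6, -3, -2, 1, 2, 3, 5, 6, 7, 10, 11, 14, 18, 22, 26, 30}, so |A + A| = 26. Thus K = 26/7. For comparison, the minimum possible |A + A| over all 7-element sets is 2·7 − 1 = 13 (so min K = 13/7), attained only by arithmetic progressions.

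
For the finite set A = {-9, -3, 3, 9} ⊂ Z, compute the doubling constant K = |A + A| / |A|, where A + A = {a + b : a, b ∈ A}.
K = |A + A| / |A| = 7/4

Enumerate A + A = {a + b : a, b ∈ A}. With |A| = 4, there are |A|^2 = 16 ordered sum pairs; collecting distinct values, A + A = {-18, -12, -6, 0, 6, 12, 18}, so |A + A| = 7. Thus K = 7/4. Here |A + A| = 2|A| − 1 = 7, the minimum possible — so K = 7/4 is minimal, which holds iff A is an arithmetic progression.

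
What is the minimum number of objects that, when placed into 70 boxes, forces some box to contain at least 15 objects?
n = (15 − 1)·70 + 1 = 981

By the generalised pigeonhole principle, to guarantee some box contains ≥ r objects we need more than (r − 1) · k objects total. Threshold: n = (r − 1) · k + 1. With r = 15 and k = 70: n = 14 · 70 + 1 = 980 + 1 = 981. For n = 980 = 14 · 70, we can put exactly 14 objects in every box, avoiding 15 in any single one — so 981 is tight.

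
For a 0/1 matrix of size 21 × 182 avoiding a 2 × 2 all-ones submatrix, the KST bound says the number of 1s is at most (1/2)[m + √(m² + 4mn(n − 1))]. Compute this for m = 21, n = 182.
z(21, 182; 2, 2) ≤ (1/2)[21 + √(21² + 4·21·182·181)] = (1/2)[21 + √2767569] = 842.3006

Kővári–Sós–Turán: let r_1, ..., r_21 be the row sums and z = Σ r_i the total number of 1s. Each pair of columns can share at most one row with both entries 1 (else a 2×2 all-ones block appears), so Σ_i C(r_i, 2) ≤ C(182, 2) = 16471. By convexity Σ_i C(r_i, 2) ≥ 21·C(z/21, 2) = z(z − 21)/(2·21), giving z² − 21z − 21·182·181 ≤ 0 and hence z ≤ (1/2)[21 + √(441 + 4·691782)] = (1/2)[21 + √2767569] ≈ (1/2)(21 + 1663.6012) = 842.3006.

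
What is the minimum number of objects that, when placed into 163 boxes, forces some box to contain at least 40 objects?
n = (40 − 1)·163 + 1 = 6358

By the generalised pigeonhole principle, to guarantee some box contains ≥ r objects we need more than (r − 1) · k objects total. Threshold: n = (r − 1) · k + 1. With r = 40 and k = 163: n = 39 · 163 + 1 = 6357 + 1 = 6358. For n = 6357 = 39 · 163, we can put exactly 39 objects in every box, avoiding 40 in any single one — so 6358 is tight.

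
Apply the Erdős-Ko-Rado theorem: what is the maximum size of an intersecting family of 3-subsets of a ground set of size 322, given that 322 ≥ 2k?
max |F| = C(321, 2) = 51360

The Erdős-Ko-Rado theorem states: for n ≥ 2k, an intersecting family of k-subsets of an n-element set has size at most C(n − 1, k − 1), with equality for 'star' families {A ⊆ [n] : |A| = k, i ∈ A} (fix an element i). For n = 322, k = 3: C(321, 2) = 51360.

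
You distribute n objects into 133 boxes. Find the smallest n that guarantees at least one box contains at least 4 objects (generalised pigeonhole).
n = (4 − 1)·133 + 1 = 400

By the generalised pigeonhole principle, to guarantee some box contains ≥ r objects we need more than (r − 1) · k objects total. Threshold: n = (r − 1) · k + 1. With r = 4 and k = 133: n = 3 · 133 + 1 = 399 + 1 = 400. For n = 399 = 3 · 133, we can put exactly 3 objects in every box, avoiding 4 in any single one — so 400 is tight.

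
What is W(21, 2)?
W(21, 2) = 21 + 1 = 22

A 2-term AP is any pair of integers, so a monochromatic 2-AP exists iff some colour is used at least twice. With 21 colours, the colouring i ↦ i on {1, ..., 21} uses each colour once, avoiding any monochromatic pair, so W(21, 2) > 21. For {1, ..., 22}, pigeonhole forces two integers of the same colour, which form a monochromatic 2-AP. Hence W(21, 2) = 22.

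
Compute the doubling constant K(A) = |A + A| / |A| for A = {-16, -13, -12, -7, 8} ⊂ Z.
K = |A + A| / |A| = 15/5 = 3

Enumerate A + A = {a + b : a, b ∈ A}. With |A| = 5, there are |A|^2 = 25 ordered sum pairs; collecting distinct values, A + A = {-32, -29, -28, -26, -25, -24, -23, -20, -19, -14, -8, -5, -4, 1, 16}, so |A + A| = 15. Thus K = 15/5 = 3. For comparison, the minimum possible |A + A| over all 5-element sets is 2·5 − 1 = 9 (so min K = 9/5), attained only by arithmetic progressions.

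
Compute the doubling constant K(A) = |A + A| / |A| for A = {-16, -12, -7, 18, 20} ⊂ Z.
K = |A + A| / |A| = 15/5 = 3

Enumerate A + A = {a + b : a, b ∈ A}. With |A| = 5, there are |A|^2 = 25 ordered sum pairs; collecting distinct values, A + A = {-32, -28, -24, -23, -19, -14, 2, 4, 6, 8, 11, 13, 36, 38, 40}, so |A + A| = 15. Thus K = 15/5 = 3. For comparison, the minimum possible |A + A| over all 5-element sets is 2·5 − 1 = 9 (so min K = 9/5), attained only by arithmetic progressions.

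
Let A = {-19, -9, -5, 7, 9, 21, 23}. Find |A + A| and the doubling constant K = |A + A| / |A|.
K = |A + A| / |A| = 21/7 = 3

Enumerate A + A = {a + b : a, b ∈ A}. With |A| = 7, there are |A|^2 = 49 ordered sum pairs; collecting distinct values, A + A = {-38, -28, -24, -18, -14, -12, -10, -2, 0, 2, 4, 12, 14, 16, 18, 28, 30, 32, 42, 44, 46}, so |A + A| = 21. Thus K = 21/7 = 3. For comparison, the minimum possible |A + A| over all 7-element sets is 2·7 − 1 = 13 (so min K = 13/7), attained only by arithmetic progressions.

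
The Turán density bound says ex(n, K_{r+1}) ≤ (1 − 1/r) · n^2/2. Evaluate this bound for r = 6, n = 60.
Turán density bound = (5/6) · 60^2/2 = 1500

Turán's theorem: ex(n, K_{r+1}) is achieved by the complete r-partite Turán graph T(n, r) with parts as balanced as possible, and is at most (1 − 1/r) · n^2/2. For r = 6, n = 60: the density bound is (5/6) · 3600/2 = 1500. Since 6 ∣ 60, the Turán graph T(60, 6) has parts of equal size 10, and its edge count e(T(60, 6)) = 1500 attains the density bound exactly.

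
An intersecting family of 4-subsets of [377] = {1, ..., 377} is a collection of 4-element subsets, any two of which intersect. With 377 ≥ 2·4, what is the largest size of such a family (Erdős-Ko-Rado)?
max |F| = C(376, 3) = 8789000

Erdős-Ko-Rado (1961): when n ≥ 2k, max |F| = C(n−1, k−1). The bound is attained by the star {A : i ∈ A} for any fixed i ∈ [n]. Here C(377−1, 4−1) = C(376, 3) = 8789000.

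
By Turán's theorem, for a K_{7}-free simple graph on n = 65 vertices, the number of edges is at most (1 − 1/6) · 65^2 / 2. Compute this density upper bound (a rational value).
Turán density bound = (5/6) · 65^2/2 = 21125/12 ≈ 1760.4167

Turán's theorem: ex(n, K_{r+1}) is achieved by the complete r-partite Turán graph T(n, r) with parts as balanced as possible, and is at most (1 − 1/r) · n^2/2. For r = 6, n = 65: the density bound is (5/6) · 4225/2 = 21125/12 ≈ 1760.4167. The integer-valued extremum is e(T(65, 6)) = 1760, which is strictly less than the density bound 21125/12 since 6 ∤ 65 (the parts of T(65, 6) cannot all be equal).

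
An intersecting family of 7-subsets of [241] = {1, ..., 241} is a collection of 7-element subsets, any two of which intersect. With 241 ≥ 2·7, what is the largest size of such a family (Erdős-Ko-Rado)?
max |F| = C(240, 6) = 249219381880

Erdős-Ko-Rado (1961): when n ≥ 2k, max |F| = C(n−1, k−1). The bound is attained by the star {A : i ∈ A} for any fixed i ∈ [n]. Here C(241−1, 7−1) = C(240, 6) = 249219381880.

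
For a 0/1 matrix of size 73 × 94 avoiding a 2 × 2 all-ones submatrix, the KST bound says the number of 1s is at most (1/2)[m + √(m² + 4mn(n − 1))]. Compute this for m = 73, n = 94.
z(73, 94; 2, 2) ≤ (1/2)[73 + √(73² + 4·73·94·93)] = (1/2)[73 + √2557993] = 836.1863

Kővári–Sós–Turán: let r_1, ..., r_73 be the row sums and z = Σ r_i the total number of 1s. Each pair of columns can share at most one row with both entries 1 (else a 2×2 all-ones block appears), so Σ_i C(r_i, 2) ≤ C(94, 2) = 4371. By convexity Σ_i C(r_i, 2) ≥ 73·C(z/73, 2) = z(z − 73)/(2·73), giving z² − 73z − 73·94·93 ≤ 0 and hence z ≤ (1/2)[73 + √(5329 + 4·638166)] = (1/2)[73 + √2557993] ≈ (1/2)(73 + 1599.3727) = 836.1863.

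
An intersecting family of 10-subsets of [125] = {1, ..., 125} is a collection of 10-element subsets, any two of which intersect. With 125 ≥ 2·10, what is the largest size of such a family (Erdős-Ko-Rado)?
max |F| = C(124, 9) = 14189367287524

The Erdős-Ko-Rado theorem states: for n ≥ 2k, an intersecting family of k-subsets of an n-element set has size at most C(n − 1, k − 1), with equality for 'star' families {A ⊆ [n] : |A| = k, i ∈ A} (fix an element i). For n = 125, k = 10: C(124, 9) = 14189367287524.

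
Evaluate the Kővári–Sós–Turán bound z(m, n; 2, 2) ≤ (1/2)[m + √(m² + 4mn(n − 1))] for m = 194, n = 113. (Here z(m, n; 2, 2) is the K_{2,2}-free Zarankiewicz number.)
z(194, 113; 2, 2) ≤ (1/2)[194 + √(194² + 4·194·113·112)] = (1/2)[194 + √9858692] = 1666.9277

Kővári–Sós–Turán: let r_1, ..., r_194 be the row sums and z = Σ r_i the total number of 1s. Each pair of columns can share at most one row with both entries 1 (else a 2×2 all-ones block appears), so Σ_i C(r_i, 2) ≤ C(113, 2) = 6328. By convexity Σ_i C(r_i, 2) ≥ 194·C(z/194, 2) = z(z − 194)/(2·194), giving z² − 194z − 194·113·112 ≤ 0 and hence z ≤ (1/2)[194 + √(37636 + 4·2455264)] = (1/2)[194 + √9858692] ≈ (1/2)(194 + 3139.8554) = 1666.9277.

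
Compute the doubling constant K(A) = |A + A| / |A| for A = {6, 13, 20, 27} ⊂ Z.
K = |A + A| / |A| = 7/4

Enumerate A + A = {a + b : a, b ∈ A}. With |A| = 4, there are |A|^2 = 16 ordered sum pairs; collecting distinct values, A + A = {12, 19, 26, 33, 40, 47, 54}, so |A + A| = 7. Thus K = 7/4. Here |A + A| = 2|A| − 1 = 7, the minimum possible — so K = 7/4 is minimal, which holds iff A is an arithmetic progression.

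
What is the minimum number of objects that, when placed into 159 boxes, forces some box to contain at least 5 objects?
n = (5 − 1)·159 + 1 = 637

By the generalised pigeonhole principle, to guarantee some box contains ≥ r objects we need more than (r − 1) · k objects total. Threshold: n = (r − 1) · k + 1. With r = 5 and k = 159: n = 4 · 159 + 1 = 636 + 1 = 637. For n = 636 = 4 · 159, we can put exactly 4 objects in every box, avoiding 5 in any single one — so 637 is tight.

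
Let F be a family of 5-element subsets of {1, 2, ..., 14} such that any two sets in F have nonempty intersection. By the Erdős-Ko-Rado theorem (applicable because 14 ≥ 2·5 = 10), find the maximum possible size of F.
max |F| = C(13, 4) = 715

The Erdős-Ko-Rado theorem states: for n ≥ 2k, an intersecting family of k-subsets of an n-element set has size at most C(n − 1, k − 1), with equality for 'star' families {A ⊆ [n] : |A| = k, i ∈ A} (fix an element i). For n = 14, k = 5: C(13, 4) = 715.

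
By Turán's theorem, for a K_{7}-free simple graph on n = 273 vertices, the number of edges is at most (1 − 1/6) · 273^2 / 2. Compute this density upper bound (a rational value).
Turán density bound = (5/6) · 273^2/2 = 124215/4 ≈ 31053.75

Turán's theorem: ex(n, K_{r+1}) is achieved by the complete r-partite Turán graph T(n, r) with parts as balanced as possible, and is at most (1 − 1/r) · n^2/2. For r = 6, n = 273: the density bound is (5/6) · 74529/2 = 124215/4 ≈ 31053.75. The integer-valued extremum is e(T(273, 6)) = 31053, which is strictly less than the density bound 124215/4 since 6 ∤ 273 (the parts of T(273, 6) cannot all be equal).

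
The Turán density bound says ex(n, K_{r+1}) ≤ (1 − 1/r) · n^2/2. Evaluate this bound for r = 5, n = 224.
Turán density bound = (4/5) · 224^2/2 = 100352/5 ≈ 20070.4

Turán's theorem: ex(n, K_{r+1}) is achieved by the complete r-partite Turán graph T(n, r) with parts as balanced as possible, and is at most (1 − 1/r) · n^2/2. For r = 5, n = 224: the density bound is (4/5) · 50176/2 = 100352/5 ≈ 20070.4. The integer-valued extremum is e(T(224, 5)) = 20070, which is strictly less than the density bound 100352/5 since 5 ∤ 224 (the parts of T(224, 5) cannot all be equal).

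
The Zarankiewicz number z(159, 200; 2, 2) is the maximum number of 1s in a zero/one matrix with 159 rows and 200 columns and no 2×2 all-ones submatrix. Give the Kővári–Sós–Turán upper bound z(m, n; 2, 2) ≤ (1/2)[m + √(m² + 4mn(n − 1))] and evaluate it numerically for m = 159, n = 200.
z(159, 200; 2, 2) ≤ (1/2)[159 + √(159² + 4·159·200·199)] = (1/2)[159 + √25338081] = 2596.3473

Kővári–Sós–Turán: let r_1, ..., r_159 be the row sums and z = Σ r_i the total number of 1s. Each pair of columns can share at most one row with both entries 1 (else a 2×2 all-ones block appears), so Σ_i C(r_i, 2) ≤ C(200, 2) = 19900. By convexity Σ_i C(r_i, 2) ≥ 159·C(z/159, 2) = z(z − 159)/(2·159), giving z² − 159z − 159·200·199 ≤ 0 and hence z ≤ (1/2)[159 + √(25281 + 4·6328200)] = (1/2)[159 + √25338081] ≈ (1/2)(159 + 5033.6946) = 2596.3473.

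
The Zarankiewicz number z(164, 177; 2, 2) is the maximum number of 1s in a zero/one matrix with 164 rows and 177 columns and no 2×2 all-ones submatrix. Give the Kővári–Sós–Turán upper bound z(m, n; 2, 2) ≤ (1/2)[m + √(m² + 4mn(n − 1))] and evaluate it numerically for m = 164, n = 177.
z(164, 177; 2, 2) ≤ (1/2)[164 + √(164² + 4·164·177·176)] = (1/2)[164 + √20462608] = 2343.7807

Kővári–Sós–Turán: let r_1, ..., r_164 be the row sums and z = Σ r_i the total number of 1s. Each pair of columns can share at most one row with both entries 1 (else a 2×2 all-ones block appears), so Σ_i C(r_i, 2) ≤ C(177, 2) = 15576. By convexity Σ_i C(r_i, 2) ≥ 164·C(z/164, 2) = z(z − 164)/(2·164), giving z² − 164z − 164·177·176 ≤ 0 and hence z ≤ (1/2)[164 + √(26896 + 4·5108928)] = (1/2)[164 + √20462608] ≈ (1/2)(164 + 4523.5614) = 2343.7807.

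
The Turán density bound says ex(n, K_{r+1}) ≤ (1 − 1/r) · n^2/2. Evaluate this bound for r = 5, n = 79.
Turán density bound = (4/5) · 79^2/2 = 12482/5 ≈ 2496.4

Turán's theorem: ex(n, K_{r+1}) is achieved by the complete r-partite Turán graph T(n, r) with parts as balanced as possible, and is at most (1 − 1/r) · n^2/2. For r = 5, n = 79: the density bound is (4/5) · 6241/2 = 12482/5 ≈ 2496.4. The integer-valued extremum is e(T(79, 5)) = 2496, which is strictly less than the density bound 12482/5 since 5 ∤ 79 (the parts of T(79, 5) cannot all be equal).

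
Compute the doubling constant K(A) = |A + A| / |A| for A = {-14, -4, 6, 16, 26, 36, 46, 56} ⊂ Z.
K = |A + A| / |A| = 15/8

Enumerate A + A = {a + b : a, b ∈ A}. With |A| = 8, there are |A|^2 = 64 ordered sum pairs; collecting distinct values, A + A = {-28, -18, -8, 2, 12, 22, 32, 42, 52, 62, 72, 82, 92, 102, 112}, so |A + A| = 15. Thus K = 15/8. Here |A + A| = 2|A| − 1 = 15, the minimum possible — so K = 15/8 is minimal, which holds iff A is an arithmetic progression.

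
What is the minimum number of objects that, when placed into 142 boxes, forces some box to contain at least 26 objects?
n = (26 − 1)·142 + 1 = 3551

By the generalised pigeonhole principle, to guarantee some box contains ≥ r objects we need more than (r − 1) · k objects total. Threshold: n = (r − 1) · k + 1. With r = 26 and k = 142: n = 25 · 142 + 1 = 3550 + 1 = 3551. For n = 3550 = 25 · 142, we can put exactly 25 objects in every box, avoiding 26 in any single one — so 3551 is tight.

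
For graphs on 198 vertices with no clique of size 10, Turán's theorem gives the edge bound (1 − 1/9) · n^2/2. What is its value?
Turán density bound = (8/9) · 198^2/2 = 17424

Turán's theorem: ex(n, K_{r+1}) is achieved by the complete r-partite Turán graph T(n, r) with parts as balanced as possible, and is at most (1 − 1/r) · n^2/2. For r = 9, n = 198: the density bound is (8/9) · 39204/2 = 17424. Since 9 ∣ 198, the Turán graph T(198, 9) has parts of equal size 22, and its edge count e(T(198, 9)) = 17424 attains the density bound exactly.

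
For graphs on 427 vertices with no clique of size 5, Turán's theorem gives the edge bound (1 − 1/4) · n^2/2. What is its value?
Turán density bound = (3/4) · 427^2/2 = 546987/8 ≈ 68373.375

Turán's theorem: ex(n, K_{r+1}) is achieved by the complete r-partite Turán graph T(n, r) with parts as balanced as possible, and is at most (1 − 1/r) · n^2/2. For r = 4, n = 427: the density bound is (3/4) · 182329/2 = 546987/8 ≈ 68373.375. The integer-valued extremum is e(T(427, 4)) = 68373, which is strictly less than the density bound 546987/8 since 4 ∤ 427 (the parts of T(427, 4) cannot all be equal).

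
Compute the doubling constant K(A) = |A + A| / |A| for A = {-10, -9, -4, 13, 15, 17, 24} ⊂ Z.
K = |A + A| / |A| = 27/7

Enumerate A + A = {a + b : a, b ∈ A}. With |A| = 7, there are |A|^2 = 49 ordered sum pairs; collecting distinct values, A + A = {-20, -19, -18, -14, -13, -8, 3, 4, 5, 6, 7, 8, 9, 11, 13, 14, 15, 20, 26, 28, 30, 32, 34, 37, 39, 41, 48}, so |A + A| = 27. Thus K = 27/7. For comparison, the minimum possible |A + A| over all 7-element sets is 2·7 − 1 = 13 (so min K = 13/7), attained only by arithmetic progressions.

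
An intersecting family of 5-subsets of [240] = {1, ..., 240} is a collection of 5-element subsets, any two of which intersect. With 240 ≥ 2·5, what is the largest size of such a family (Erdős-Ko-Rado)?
max |F| = C(239, 4) = 132563501

Erdős-Ko-Rado (1961): when n ≥ 2k, max |F| = C(n−1, k−1). The bound is attained by the star {A : i ∈ A} for any fixed i ∈ [n]. Here C(240−1, 5−1) = C(239, 4) = 132563501.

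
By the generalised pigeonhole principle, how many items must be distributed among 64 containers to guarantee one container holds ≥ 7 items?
n = (7 − 1)·64 + 1 = 385

By the generalised pigeonhole principle, to guarantee some box contains ≥ r objects we need more than (r − 1) · k objects total. Threshold: n = (r − 1) · k + 1. With r = 7 and k = 64: n = 6 · 64 + 1 = 384 + 1 = 385. For n = 384 = 6 · 64, we can put exactly 6 objects in every box, avoiding 7 in any single one — so 385 is tight.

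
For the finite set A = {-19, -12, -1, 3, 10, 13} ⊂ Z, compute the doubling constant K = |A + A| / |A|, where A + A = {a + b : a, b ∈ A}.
K = |A + A| / |A| = 19/6

Enumerate A + A = {a + b : a, b ∈ A}. With |A| = 6, there are |A|^2 = 36 ordered sum pairs; collecting distinct values, A + A = {-38, -31, -24, -20, -16, -13, -9, -6, -2, 1, 2, 6, 9, 12, 13, 16, 20, 23, 26}, so |A + A| = 19. Thus K = 19/6. For comparison, the minimum possible |A + A| over all 6-element sets is 2·6 − 1 = 11 (so min K = 11/6), attained only by arithmetic progressions.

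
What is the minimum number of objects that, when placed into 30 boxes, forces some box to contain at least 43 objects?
n = (43 − 1)·30 + 1 = 1261

By the generalised pigeonhole principle, to guarantee some box contains ≥ r objects we need more than (r − 1) · k objects total. Threshold: n = (r − 1) · k + 1. With r = 43 and k = 30: n = 42 · 30 + 1 = 1260 + 1 = 1261. For n = 1260 = 42 · 30, we can put exactly 42 objects in every box, avoiding 43 in any single one — so 1261 is tight.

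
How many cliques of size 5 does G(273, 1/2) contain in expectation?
E[# K_5] = C(273, 5) · (1/2)^C(5, 2) = 12179673324 / 2^10 = 3044918331/256 ≈ 11894212.230469

For each 5-subset S of vertices (there are C(273, 5) = 12179673324 such S), let X_S = 1 if S induces a K_5 (all C(5, 2) = 10 edges present). Then P(X_S = 1) = (1/2)^10 = 1/1024. By linearity of expectation, E[# K_5] = C(273, 5) · (1/2)^10 = 12179673324 / 1024 = 3044918331/256 ≈ 11894212.230469.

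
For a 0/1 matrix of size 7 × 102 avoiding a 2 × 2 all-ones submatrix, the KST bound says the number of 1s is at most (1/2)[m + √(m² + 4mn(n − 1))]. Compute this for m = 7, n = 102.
z(7, 102; 2, 2) ≤ (1/2)[7 + √(7² + 4·7·102·101)] = (1/2)[7 + √288505] = 272.0633

Kővári–Sós–Turán: let r_1, ..., r_7 be the row sums and z = Σ r_i the total number of 1s. Each pair of columns can share at most one row with both entries 1 (else a 2×2 all-ones block appears), so Σ_i C(r_i, 2) ≤ C(102, 2) = 5151. By convexity Σ_i C(r_i, 2) ≥ 7·C(z/7, 2) = z(z − 7)/(2·7), giving z² − 7z − 7·102·101 ≤ 0 and hence z ≤ (1/2)[7 + √(49 + 4·72114)] = (1/2)[7 + √288505] ≈ (1/2)(7 + 537.1266) = 272.0633.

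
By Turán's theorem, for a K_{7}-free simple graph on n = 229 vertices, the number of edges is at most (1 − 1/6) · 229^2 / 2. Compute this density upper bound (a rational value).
Turán density bound = (5/6) · 229^2/2 = 262205/12 ≈ 21850.4167

Turán's theorem: ex(n, K_{r+1}) is achieved by the complete r-partite Turán graph T(n, r) with parts as balanced as possible, and is at most (1 − 1/r) · n^2/2. For r = 6, n = 229: the density bound is (5/6) · 52441/2 = 262205/12 ≈ 21850.4167. The integer-valued extremum is e(T(229, 6)) = 21850, which is strictly less than the density bound 262205/12 since 6 ∤ 229 (the parts of T(229, 6) cannot all be equal).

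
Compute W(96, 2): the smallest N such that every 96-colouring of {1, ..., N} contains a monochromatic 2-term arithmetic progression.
W(96, 2) = 96 + 1 = 97

A 2-term AP is any pair of integers, so a monochromatic 2-AP exists iff some colour is used at least twice. With 96 colours, the colouring i ↦ i on {1, ..., 96} uses each colour once, avoiding any monochromatic pair, so W(96, 2) > 96. For {1, ..., 97}, pigeonhole forces two integers of the same colour, which form a monochromatic 2-AP. Hence W(96, 2) = 97.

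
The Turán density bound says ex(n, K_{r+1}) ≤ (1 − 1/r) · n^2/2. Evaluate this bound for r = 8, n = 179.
Turán density bound = (7/8) · 179^2/2 = 224287/16 ≈ 14017.9375

Turán's theorem: ex(n, K_{r+1}) is achieved by the complete r-partite Turán graph T(n, r) with parts as balanced as possible, and is at most (1 − 1/r) · n^2/2. For r = 8, n = 179: the density bound is (7/8) · 32041/2 = 224287/16 ≈ 14017.9375. The integer-valued extremum is e(T(179, 8)) = 14017, which is strictly less than the density bound 224287/16 since 8 ∤ 179 (the parts of T(179, 8) cannot all be equal).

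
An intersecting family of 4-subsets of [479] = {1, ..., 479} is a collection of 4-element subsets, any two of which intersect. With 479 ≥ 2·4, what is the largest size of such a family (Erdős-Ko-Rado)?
max |F| = C(478, 3) = 18088476

Erdős-Ko-Rado (1961): when n ≥ 2k, max |F| = C(n−1, k−1). The bound is attained by the star {A : i ∈ A} for any fixed i ∈ [n]. Here C(479−1, 4−1) = C(478, 3) = 18088476.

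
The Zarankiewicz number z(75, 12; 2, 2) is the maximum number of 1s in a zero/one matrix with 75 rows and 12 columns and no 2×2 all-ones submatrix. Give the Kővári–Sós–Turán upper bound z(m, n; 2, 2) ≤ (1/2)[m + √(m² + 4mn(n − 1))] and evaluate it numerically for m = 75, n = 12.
z(75, 12; 2, 2) ≤ (1/2)[75 + √(75² + 4·75·12·11)] = (1/2)[75 + √45225] = 143.8309

Kővári–Sós–Turán: let r_1, ..., r_75 be the row sums and z = Σ r_i the total number of 1s. Each pair of columns can share at most one row with both entries 1 (else a 2×2 all-ones block appears), so Σ_i C(r_i, 2) ≤ C(12, 2) = 66. By convexity Σ_i C(r_i, 2) ≥ 75·C(z/75, 2) = z(z − 75)/(2·75), giving z² − 75z − 75·12·11 ≤ 0 and hence z ≤ (1/2)[75 + √(5625 + 4·9900)] = (1/2)[75 + √45225] ≈ (1/2)(75 + 212.6617) = 143.8309.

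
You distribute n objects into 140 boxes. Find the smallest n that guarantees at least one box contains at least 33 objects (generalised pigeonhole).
n = (33 − 1)·140 + 1 = 4481

By the generalised pigeonhole principle, to guarantee some box contains ≥ r objects we need more than (r − 1) · k objects total. Threshold: n = (r − 1) · k + 1. With r = 33 and k = 140: n = 32 · 140 + 1 = 4480 + 1 = 4481. For n = 4480 = 32 · 140, we can put exactly 32 objects in every box, avoiding 33 in any single one — so 4481 is tight.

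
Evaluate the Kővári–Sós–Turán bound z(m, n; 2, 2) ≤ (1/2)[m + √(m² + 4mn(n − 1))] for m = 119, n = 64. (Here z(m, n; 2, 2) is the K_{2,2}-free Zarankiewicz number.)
z(119, 64; 2, 2) ≤ (1/2)[119 + √(119² + 4·119·64·63)] = (1/2)[119 + √1933393] = 754.7325

Kővári–Sós–Turán: let r_1, ..., r_119 be the row sums and z = Σ r_i the total number of 1s. Each pair of columns can share at most one row with both entries 1 (else a 2×2 all-ones block appears), so Σ_i C(r_i, 2) ≤ C(64, 2) = 2016. By convexity Σ_i C(r_i, 2) ≥ 119·C(z/119, 2) = z(z − 119)/(2·119), giving z² − 119z − 119·64·63 ≤ 0 and hence z ≤ (1/2)[119 + √(14161 + 4·479808)] = (1/2)[119 + √1933393] ≈ (1/2)(119 + 1390.465) = 754.7325.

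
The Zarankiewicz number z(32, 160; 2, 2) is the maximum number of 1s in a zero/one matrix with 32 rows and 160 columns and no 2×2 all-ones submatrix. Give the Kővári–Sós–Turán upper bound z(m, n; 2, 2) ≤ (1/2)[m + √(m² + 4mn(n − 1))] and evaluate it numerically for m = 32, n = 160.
z(32, 160; 2, 2) ≤ (1/2)[32 + √(32² + 4·32·160·159)] = (1/2)[32 + √3257344] = 918.4057

Kővári–Sós–Turán: let r_1, ..., r_32 be the row sums and z = Σ r_i the total number of 1s. Each pair of columns can share at most one row with both entries 1 (else a 2×2 all-ones block appears), so Σ_i C(r_i, 2) ≤ C(160, 2) = 12720. By convexity Σ_i C(r_i, 2) ≥ 32·C(z/32, 2) = z(z − 32)/(2·32), giving z² − 32z − 32·160·159 ≤ 0 and hence z ≤ (1/2)[32 + √(1024 + 4·814080)] = (1/2)[32 + √3257344] ≈ (1/2)(32 + 1804.8113) = 918.4057.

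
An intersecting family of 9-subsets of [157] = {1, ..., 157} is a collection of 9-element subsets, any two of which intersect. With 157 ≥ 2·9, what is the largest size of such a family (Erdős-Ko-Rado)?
max |F| = C(156, 8) = 7248464019225

Erdős-Ko-Rado (1961): when n ≥ 2k, max |F| = C(n−1, k−1). The bound is attained by the star {A : i ∈ A} for any fixed i ∈ [n]. Here C(157−1, 9−1) = C(156, 8) = 7248464019225.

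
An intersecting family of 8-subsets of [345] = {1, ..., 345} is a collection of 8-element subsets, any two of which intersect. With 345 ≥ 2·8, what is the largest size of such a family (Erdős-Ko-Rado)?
max |F| = C(344, 7) = 106364775244728

Erdős-Ko-Rado (1961): when n ≥ 2k, max |F| = C(n−1, k−1). The bound is attained by the star {A : i ∈ A} for any fixed i ∈ [n]. Here C(345−1, 8−1) = C(344, 7) = 106364775244728.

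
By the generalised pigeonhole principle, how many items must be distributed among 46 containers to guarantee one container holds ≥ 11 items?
n = (11 − 1)·46 + 1 = 461

By the generalised pigeonhole principle, to guarantee some box contains ≥ r objects we need more than (r − 1) · k objects total. Threshold: n = (r − 1) · k + 1. With r = 11 and k = 46: n = 10 · 46 + 1 = 460 + 1 = 461. For n = 460 = 10 · 46, we can put exactly 10 objects in every box, avoiding 11 in any single one — so 461 is tight.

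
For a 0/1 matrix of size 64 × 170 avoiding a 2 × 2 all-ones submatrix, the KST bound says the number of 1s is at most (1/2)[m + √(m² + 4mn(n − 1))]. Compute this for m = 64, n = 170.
z(64, 170; 2, 2) ≤ (1/2)[64 + √(64² + 4·64·170·169)] = (1/2)[64 + √7358976] = 1388.3716

Kővári–Sós–Turán: let r_1, ..., r_64 be the row sums and z = Σ r_i the total number of 1s. Each pair of columns can share at most one row with both entries 1 (else a 2×2 all-ones block appears), so Σ_i C(r_i, 2) ≤ C(170, 2) = 14365. By convexity Σ_i C(r_i, 2) ≥ 64·C(z/64, 2) = z(z − 64)/(2·64), giving z² − 64z − 64·170·169 ≤ 0 and hence z ≤ (1/2)[64 + √(4096 + 4·1838720)] = (1/2)[64 + √7358976] ≈ (1/2)(64 + 2712.7433) = 1388.3716.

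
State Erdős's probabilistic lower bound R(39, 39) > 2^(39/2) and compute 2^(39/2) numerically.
2^(39/2) = 741455.2002; so R(39, 39) > 741455.2002

Colour each edge of K_n uniformly at random with red/blue. The expected number of monochromatic K_39 is C(n, 39) · 2 · 2^(−C(39,2)). If C(n, 39) · 2^(1 − C(39,2)) < 1, then with positive probability no monochromatic K_39 exists, so R(39, 39) > n. The standard estimate C(n, 39) ≤ n^39/39! shows this inequality holds whenever n ≤ 2^(39/2) (since 39! · 2^(C(39,2) − 1) > 2^(39^2/2) ≥ n^39). Hence R(39, 39) > 2^(39/2) = 741455.2002.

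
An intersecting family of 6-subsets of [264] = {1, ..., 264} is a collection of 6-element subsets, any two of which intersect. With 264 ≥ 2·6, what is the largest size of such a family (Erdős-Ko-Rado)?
max |F| = C(263, 5) = 10092282837

The Erdős-Ko-Rado theorem states: for n ≥ 2k, an intersecting family of k-subsets of an n-element set has size at most C(n − 1, k − 1), with equality for 'star' families {A ⊆ [n] : |A| = k, i ∈ A} (fix an element i). For n = 264, k = 6: C(263, 5) = 10092282837.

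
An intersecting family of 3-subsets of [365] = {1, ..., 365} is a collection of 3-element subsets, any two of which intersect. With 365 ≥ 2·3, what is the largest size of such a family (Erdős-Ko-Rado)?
max |F| = C(364, 2) = 66066

The Erdős-Ko-Rado theorem states: for n ≥ 2k, an intersecting family of k-subsets of an n-element set has size at most C(n − 1, k − 1), with equality for 'star' families {A ⊆ [n] : |A| = k, i ∈ A} (fix an element i). For n = 365, k = 3: C(364, 2) = 66066.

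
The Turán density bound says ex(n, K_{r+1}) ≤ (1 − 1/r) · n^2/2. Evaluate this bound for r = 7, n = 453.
Turán density bound = (6/7) · 453^2/2 = 615627/7 ≈ 87946.7143

Turán's theorem: ex(n, K_{r+1}) is achieved by the complete r-partite Turán graph T(n, r) with parts as balanced as possible, and is at most (1 − 1/r) · n^2/2. For r = 7, n = 453: the density bound is (6/7) · 205209/2 = 615627/7 ≈ 87946.7143. The integer-valued extremum is e(T(453, 7)) = 87946, which is strictly less than the density bound 615627/7 since 7 ∤ 453 (the parts of T(453, 7) cannot all be equal).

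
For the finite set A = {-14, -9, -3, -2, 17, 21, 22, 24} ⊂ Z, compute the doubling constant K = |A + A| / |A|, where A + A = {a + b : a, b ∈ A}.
K = |A + A| / |A| = 33/8

Enumerate A + A = {a + b : a, b ∈ A}. With |A| = 8, there are |A|^2 = 64 ordered sum pairs; collecting distinct values, A + A = {-28, -23, -18, -17, -16, -12, -11, -6, -5, -4, 3, 7, 8, 10, 12, 13, 14, 15, 18, 19, 20, 21, 22, 34, 38, 39, 41, 42, 43, 44, 45, 46, 48}, so |A + A| = 33. Thus K = 33/8. For comparison, the minimum possible |A + A| over all 8-element sets is 2·8 − 1 = 15 (so min K = 15/8), attained only by arithmetic progressions.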